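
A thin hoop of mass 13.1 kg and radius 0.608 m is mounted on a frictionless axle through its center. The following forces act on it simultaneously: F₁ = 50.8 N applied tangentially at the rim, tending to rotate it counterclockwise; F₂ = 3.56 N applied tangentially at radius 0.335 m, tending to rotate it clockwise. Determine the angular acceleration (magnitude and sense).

α ≈ 6.13 rad/s², counterclockwise

I = MR² = (13.1)(0.608)² = 4.843 kg·m².
Taking counterclockwise as positive: τ₁ = +(50.8)(0.608) = +30.89 N·m; τ₂ = −(3.56)(0.335) = −1.193 N·m.
Net torque τ = 29.69 N·m.
α = τ/I = 29.69/4.843 = 6.132 rad/s².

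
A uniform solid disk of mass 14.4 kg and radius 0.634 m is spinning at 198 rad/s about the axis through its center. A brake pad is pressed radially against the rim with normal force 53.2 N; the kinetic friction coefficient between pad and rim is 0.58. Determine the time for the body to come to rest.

I = ½MR² = (1/2)(14.4)(0.634)² = 2.894 kg·m².
Friction force f = μN = (0.58)(53.2) = 30.86 N at the rim; torque magnitude τ = fR = 19.56 N·m, opposing ω.
|α| = τ/I = 19.56/2.894 = 6.760 rad/s² (deceleration).
0 = ω₀ − |α|t ⇒ t = ω₀/|α| = 198/6.760 = 29.29 s.

t ≈ 29.3 s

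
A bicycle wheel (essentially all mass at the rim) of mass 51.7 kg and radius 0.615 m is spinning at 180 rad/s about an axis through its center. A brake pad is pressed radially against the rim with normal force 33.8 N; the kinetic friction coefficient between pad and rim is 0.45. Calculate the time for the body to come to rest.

I = MR² = (51.7)(0.615)² = 19.55 kg·m².
Friction force f = μN = (0.45)(33.8) = 15.21 N at the rim; torque magnitude τ = fR = 9.354 N·m, opposing ω.
|α| = τ/I = 9.354/19.55 = 0.4784 rad/s² (deceleration).
0 = ω₀ − |α|t ⇒ t = ω₀/|α| = 180/0.4784 = 376.3 s.

t ≈ 376 s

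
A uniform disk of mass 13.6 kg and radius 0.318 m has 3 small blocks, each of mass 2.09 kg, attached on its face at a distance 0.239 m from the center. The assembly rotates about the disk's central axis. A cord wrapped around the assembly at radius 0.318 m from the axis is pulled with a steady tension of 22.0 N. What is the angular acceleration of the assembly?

I_disk = ½MR² = ½(13.6)(0.318)² = 0.6876 kg·m².
I_blocks = 3·m·r² = 3(2.09)(0.239)² = 0.3581 kg·m².
Total I = 1.046 kg·m².
τ = F r = (22.0)(0.318) = 6.996 N·m.
α = τ/I = 6.996/1.046 = 6.690 rad/s².

α ≈ 6.69 rad/s²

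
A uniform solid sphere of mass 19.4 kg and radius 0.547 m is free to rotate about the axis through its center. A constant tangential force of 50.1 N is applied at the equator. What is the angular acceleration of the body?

α ≈ 11.8 rad/s²

I = (2/5)MR² = (2/5)(19.4)(0.547)² = 2.322 kg·m².
τ = F R = (50.1)(0.547) = 27.40 N·m.
From τ = Iα: α = 27.40/2.322 = 11.80 rad/s².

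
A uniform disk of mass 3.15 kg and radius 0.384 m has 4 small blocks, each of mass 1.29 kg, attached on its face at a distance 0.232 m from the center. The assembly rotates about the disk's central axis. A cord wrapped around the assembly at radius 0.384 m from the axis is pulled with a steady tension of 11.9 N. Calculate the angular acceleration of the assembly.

α ≈ 8.96 rad/s²

I_disk = ½MR² = ½(3.15)(0.384)² = 0.2322 kg·m².
I_blocks = 4·m·r² = 4(1.29)(0.232)² = 0.2777 kg·m².
Total I = 0.5100 kg·m².
τ = F r = (11.9)(0.384) = 4.570 N·m.
α = τ/I = 4.570/0.5100 = 8.960 rad/s².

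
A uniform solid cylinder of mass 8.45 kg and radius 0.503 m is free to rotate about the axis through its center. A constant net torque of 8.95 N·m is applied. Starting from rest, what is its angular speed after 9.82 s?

I = ½MR² = (1/2)(8.45)(0.503)² = 1.069 kg·m².
α = τ/I = 8.95/1.069 = 8.373 rad/s².
ω = ω₀ + αt = 0 + (8.373)(9.82) = 82.22 rad/s.

ω ≈ 82.2 rad/s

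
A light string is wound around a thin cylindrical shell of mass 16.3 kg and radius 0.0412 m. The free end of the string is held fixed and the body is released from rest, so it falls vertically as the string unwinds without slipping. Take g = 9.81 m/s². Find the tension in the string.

Translation: Mg − T = Ma. Rotation about the center: TR = Iα with I = MR².
With a = αR: T = (I/R²)a = M a, so Mg = (1 + 1.000)Ma.
a = g/(1 + 1.000) = 9.81/2.000 = 4.905 m/s².
T = 1.000·M·a = (1.000)(16.3)(4.905) = 79.95 N.

T ≈ 80.0 N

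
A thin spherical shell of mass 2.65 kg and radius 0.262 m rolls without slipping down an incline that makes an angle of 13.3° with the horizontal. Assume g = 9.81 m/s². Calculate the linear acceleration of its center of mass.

Translation along the incline: Mg sinθ − f = Ma.
Rotation about the center: fR = Iα with I = (2/3)MR². No-slip gives a = αR, so f = (I/R²)a = (2/3)M a.
Substituting: Mg sinθ = (1 + 0.6667)Ma, so a = g sinθ/(1 + 0.6667) = (9.81) sin 13.3° / 1.667 = 1.354 m/s².

a ≈ 1.35 m/s²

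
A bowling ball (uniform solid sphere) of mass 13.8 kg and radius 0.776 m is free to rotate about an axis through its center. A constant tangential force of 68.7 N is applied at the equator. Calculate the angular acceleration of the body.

α ≈ 16.0 rad/s²

I = (2/5)MR² = (2/5)(13.8)(0.776)² = 3.324 kg·m².
τ = F R = (68.7)(0.776) = 53.31 N·m.
From τ = Iα: α = 53.31/3.324 = 16.04 rad/s².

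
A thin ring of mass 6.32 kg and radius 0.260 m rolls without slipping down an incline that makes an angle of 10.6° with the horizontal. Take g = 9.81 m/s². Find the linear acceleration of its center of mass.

Translation along the incline: Mg sinθ − f = Ma.
Rotation about the center: fR = Iα with I = MR². No-slip gives a = αR, so f = (I/R²)a = M a.
Substituting: Mg sinθ = (1 + 1.000)Ma, so a = g sinθ/(1 + 1.000) = (9.81) sin 10.6° / 2.000 = 0.9023 m/s².

a ≈ 0.902 m/s²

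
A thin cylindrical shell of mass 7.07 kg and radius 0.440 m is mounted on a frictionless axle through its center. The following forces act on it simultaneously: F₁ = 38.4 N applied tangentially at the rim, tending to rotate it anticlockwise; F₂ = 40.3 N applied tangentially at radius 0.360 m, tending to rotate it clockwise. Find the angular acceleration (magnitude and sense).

I = MR² = (7.07)(0.440)² = 1.369 kg·m².
Taking anticlockwise as positive: τ₁ = +(38.4)(0.440) = +16.90 N·m; τ₂ = −(40.3)(0.360) = −14.51 N·m.
Net torque τ = 2.388 N·m.
α = τ/I = 2.388/1.369 = 1.745 rad/s².

α ≈ 1.74 rad/s², anticlockwise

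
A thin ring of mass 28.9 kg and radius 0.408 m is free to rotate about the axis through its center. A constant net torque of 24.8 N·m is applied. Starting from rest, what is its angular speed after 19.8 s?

ω ≈ 102 rad/s

I = MR² = (28.9)(0.408)² = 4.811 kg·m².
α = τ/I = 24.8/4.811 = 5.155 rad/s².
ω = ω₀ + αt = 0 + (5.155)(19.8) = 102.1 rad/s.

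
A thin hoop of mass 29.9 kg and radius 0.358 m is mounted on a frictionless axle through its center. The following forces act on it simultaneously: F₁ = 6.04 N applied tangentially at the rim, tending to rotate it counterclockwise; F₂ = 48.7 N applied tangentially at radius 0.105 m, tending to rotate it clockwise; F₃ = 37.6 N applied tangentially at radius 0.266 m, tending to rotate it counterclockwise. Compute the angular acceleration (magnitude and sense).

I = MR² = (29.9)(0.358)² = 3.832 kg·m².
Taking counterclockwise as positive: τ₁ = +(6.04)(0.358) = +2.162 N·m; τ₂ = −(48.7)(0.105) = −5.114 N·m; τ₃ = +(37.6)(0.266) = +10.00 N·m.
Net torque τ = 7.050 N·m.
α = τ/I = 7.050/3.832 = 1.840 rad/s².

α ≈ 1.84 rad/s², counterclockwise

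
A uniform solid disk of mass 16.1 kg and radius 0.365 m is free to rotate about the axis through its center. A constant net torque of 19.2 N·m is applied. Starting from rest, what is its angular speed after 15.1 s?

ω ≈ 270 rad/s

I = ½MR² = (1/2)(16.1)(0.365)² = 1.072 kg·m².
α = τ/I = 19.2/1.072 = 17.90 rad/s².
ω = ω₀ + αt = 0 + (17.90)(15.1) = 270.3 rad/s.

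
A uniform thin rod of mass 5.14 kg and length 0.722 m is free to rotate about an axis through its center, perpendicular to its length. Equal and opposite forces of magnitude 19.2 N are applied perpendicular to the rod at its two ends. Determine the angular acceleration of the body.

α ≈ 62.1 rad/s²

I = (1/12)ML² = (1/12)(5.14)(0.722)² = 0.2233 kg·m².
The couple gives τ = F·(L/2) + F·(L/2) = F L = (19.2)(0.722) = 13.86 N·m.
Newton's second law for rotation, τ = Iα, gives α = τ/I = 13.86/0.2233 = 62.08 rad/s².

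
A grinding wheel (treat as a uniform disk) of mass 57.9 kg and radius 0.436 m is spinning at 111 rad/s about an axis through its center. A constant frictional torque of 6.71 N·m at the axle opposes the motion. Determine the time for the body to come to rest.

I = ½MR² = (1/2)(57.9)(0.436)² = 5.503 kg·m².
The net torque has magnitude 6.71 N·m, opposing ω.
|α| = τ/I = 6.710/5.503 = 1.219 rad/s² (deceleration).
0 = ω₀ − |α|t ⇒ t = ω₀/|α| = 111/1.219 = 91.04 s.

t ≈ 91.0 s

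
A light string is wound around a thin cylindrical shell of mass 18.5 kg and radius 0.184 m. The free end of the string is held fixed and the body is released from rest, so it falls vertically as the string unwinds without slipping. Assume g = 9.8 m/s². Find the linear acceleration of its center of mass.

Translation: Mg − T = Ma. Rotation about the center: TR = Iα with I = MR².
With a = αR: T = (I/R²)a = M a, so Mg = (1 + 1.000)Ma.
a = g/(1 + 1.000) = 9.8/2.000 = 4.900 m/s².

a ≈ 4.90 m/s²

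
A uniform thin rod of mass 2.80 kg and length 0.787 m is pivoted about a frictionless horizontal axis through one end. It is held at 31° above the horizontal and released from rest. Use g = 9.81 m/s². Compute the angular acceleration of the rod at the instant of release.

About the pivot, I = (1/3)ML² = (1/3)(2.80)(0.787)² = 0.5781 kg·m².
The weight acts at the center, a distance L/2 = 0.3935 m from the pivot; τ = Mg(L/2) cos 31° = 9.265 N·m.
α = τ/I = 9.265/0.5781 = 16.03 rad/s².
(Equivalently α = (3g/(2L)) cos 31° = 16.03 rad/s².)

α ≈ 16.0 rad/s²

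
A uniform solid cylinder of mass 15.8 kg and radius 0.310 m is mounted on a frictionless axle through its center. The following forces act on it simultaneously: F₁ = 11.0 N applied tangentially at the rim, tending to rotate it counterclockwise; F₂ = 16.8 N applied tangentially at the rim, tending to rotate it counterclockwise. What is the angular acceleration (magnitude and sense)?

α ≈ 11.4 rad/s², counterclockwise

I = ½MR² = (1/2)(15.8)(0.310)² = 0.7592 kg·m².
Taking counterclockwise as positive: τ₁ = +(11.0)(0.310) = +3.410 N·m; τ₂ = +(16.8)(0.310) = +5.208 N·m.
Net torque τ = 8.618 N·m.
α = τ/I = 8.618/0.7592 = 11.35 rad/s².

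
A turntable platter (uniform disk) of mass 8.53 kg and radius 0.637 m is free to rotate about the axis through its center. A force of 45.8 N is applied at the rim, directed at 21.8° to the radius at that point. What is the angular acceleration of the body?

I = ½MR² = (1/2)(8.53)(0.637)² = 1.731 kg·m².
Only the tangential component produces torque: τ = F R sinθ = (45.8)(0.637) sin 21.8° = 10.83 N·m.
From τ = Iα: α = 10.83/1.731 = 6.261 rad/s².

α ≈ 6.26 rad/s²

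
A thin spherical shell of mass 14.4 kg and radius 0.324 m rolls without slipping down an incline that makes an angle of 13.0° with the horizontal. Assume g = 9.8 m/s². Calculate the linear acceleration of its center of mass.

a ≈ 1.32 m/s²

Translation along the incline: Mg sinθ − f = Ma.
Rotation about the center: fR = Iα with I = (2/3)MR². No-slip gives a = αR, so f = (I/R²)a = (2/3)M a.
Substituting: Mg sinθ = (1 + 0.6667)Ma, so a = g sinθ/(1 + 0.6667) = (9.8) sin 13.0° / 1.667 = 1.323 m/s².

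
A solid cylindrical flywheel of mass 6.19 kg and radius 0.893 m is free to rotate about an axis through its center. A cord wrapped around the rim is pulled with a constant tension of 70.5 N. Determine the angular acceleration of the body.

α ≈ 25.5 rad/s²

I = ½MR² = (1/2)(6.19)(0.893)² = 2.468 kg·m².
τ = F R = (70.5)(0.893) = 62.96 N·m.
From τ = Iα: α = 62.96/2.468 = 25.51 rad/s².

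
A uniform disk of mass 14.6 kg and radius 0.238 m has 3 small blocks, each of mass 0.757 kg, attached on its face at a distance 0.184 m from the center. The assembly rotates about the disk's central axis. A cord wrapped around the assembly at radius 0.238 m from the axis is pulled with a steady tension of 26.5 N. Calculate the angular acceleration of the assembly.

I_disk = ½MR² = ½(14.6)(0.238)² = 0.4135 kg·m².
I_blocks = 3·m·r² = 3(0.757)(0.184)² = 0.07689 kg·m².
Total I = 0.4904 kg·m².
τ = F r = (26.5)(0.238) = 6.307 N·m.
α = τ/I = 6.307/0.4904 = 12.86 rad/s².

α ≈ 12.9 rad/s²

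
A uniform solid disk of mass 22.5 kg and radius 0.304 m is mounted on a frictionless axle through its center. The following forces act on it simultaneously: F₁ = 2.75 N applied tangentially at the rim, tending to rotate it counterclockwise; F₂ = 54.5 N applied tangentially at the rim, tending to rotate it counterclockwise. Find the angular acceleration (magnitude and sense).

I = ½MR² = (1/2)(22.5)(0.304)² = 1.040 kg·m².
Taking counterclockwise as positive: τ₁ = +(2.75)(0.304) = +0.8360 N·m; τ₂ = +(54.5)(0.304) = +16.57 N·m.
Net torque τ = 17.40 N·m.
α = τ/I = 17.40/1.040 = 16.74 rad/s².

α ≈ 16.7 rad/s², counterclockwise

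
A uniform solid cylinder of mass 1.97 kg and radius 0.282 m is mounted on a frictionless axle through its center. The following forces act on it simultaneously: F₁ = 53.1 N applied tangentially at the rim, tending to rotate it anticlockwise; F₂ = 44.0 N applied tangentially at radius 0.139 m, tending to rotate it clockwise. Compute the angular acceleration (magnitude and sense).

I = ½MR² = (1/2)(1.97)(0.282)² = 0.07833 kg·m².
Taking anticlockwise as positive: τ₁ = +(53.1)(0.282) = +14.97 N·m; τ₂ = −(44.0)(0.139) = −6.116 N·m.
Net torque τ = 8.858 N·m.
α = τ/I = 8.858/0.07833 = 113.1 rad/s².

α ≈ 113 rad/s², anticlockwise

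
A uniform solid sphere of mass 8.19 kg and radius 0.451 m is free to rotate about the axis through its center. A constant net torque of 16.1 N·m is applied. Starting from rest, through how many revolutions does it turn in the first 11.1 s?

≈ 237 revolutions

I = (2/5)MR² = (2/5)(8.19)(0.451)² = 0.6663 kg·m².
α = τ/I = 16.1/0.6663 = 24.16 rad/s².
θ = ½αt² = ½(24.16)(11.1)² = 1488 rad.
Revolutions = θ/(2π) = 236.9.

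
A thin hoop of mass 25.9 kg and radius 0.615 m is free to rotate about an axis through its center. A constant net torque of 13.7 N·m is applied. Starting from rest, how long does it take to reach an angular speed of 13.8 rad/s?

I = MR² = (25.9)(0.615)² = 9.796 kg·m².
α = τ/I = 13.7/9.796 = 1.399 rad/s².
ω = αt ⇒ t = ω/α = 13.8/1.399 = 9.868 s.

t ≈ 9.87 s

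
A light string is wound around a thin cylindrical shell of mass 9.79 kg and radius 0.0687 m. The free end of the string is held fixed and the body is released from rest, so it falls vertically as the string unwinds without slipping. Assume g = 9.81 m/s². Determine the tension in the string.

Translation: Mg − T = Ma. Rotation about the center: TR = Iα with I = MR².
With a = αR: T = (I/R²)a = M a, so Mg = (1 + 1.000)Ma.
a = g/(1 + 1.000) = 9.81/2.000 = 4.905 m/s².
T = 1.000·M·a = (1.000)(9.79)(4.905) = 48.02 N.

T ≈ 48.0 N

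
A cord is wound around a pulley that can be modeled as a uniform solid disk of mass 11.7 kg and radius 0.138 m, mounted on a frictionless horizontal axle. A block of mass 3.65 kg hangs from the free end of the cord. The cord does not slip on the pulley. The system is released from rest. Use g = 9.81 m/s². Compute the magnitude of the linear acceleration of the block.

I = ½MR² = (1/2)(11.7)(0.138)² = 0.1114 kg·m².
Block: mg − T = ma. Pulley: TR = Iα. No-slip: a = αR, so T = (I/R²)a = 5.850·a.
Then mg = (m + 5.850)a, so a = (3.65)(9.81)/(3.65 + 5.850) = 3.769 m/s².

a ≈ 3.77 m/s²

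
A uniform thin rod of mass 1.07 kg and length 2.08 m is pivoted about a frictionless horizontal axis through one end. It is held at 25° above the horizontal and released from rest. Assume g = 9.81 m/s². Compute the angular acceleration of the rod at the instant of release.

About the pivot, I = (1/3)ML² = (1/3)(1.07)(2.08)² = 1.543 kg·m².
The weight acts at the center, a distance L/2 = 1.040 m from the pivot; τ = Mg(L/2) cos 25° = 9.894 N·m.
α = τ/I = 9.894/1.543 = 6.412 rad/s².
(Equivalently α = (3g/(2L)) cos 25° = 6.412 rad/s².)

α ≈ 6.41 rad/s²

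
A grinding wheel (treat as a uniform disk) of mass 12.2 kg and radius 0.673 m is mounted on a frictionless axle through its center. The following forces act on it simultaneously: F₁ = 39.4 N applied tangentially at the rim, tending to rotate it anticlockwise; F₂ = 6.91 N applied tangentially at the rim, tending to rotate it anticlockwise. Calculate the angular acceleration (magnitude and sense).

α ≈ 11.3 rad/s², anticlockwise

I = ½MR² = (1/2)(12.2)(0.673)² = 2.763 kg·m².
Taking anticlockwise as positive: τ₁ = +(39.4)(0.673) = +26.52 N·m; τ₂ = +(6.91)(0.673) = +4.650 N·m.
Net torque τ = 31.17 N·m.
α = τ/I = 31.17/2.763 = 11.28 rad/s².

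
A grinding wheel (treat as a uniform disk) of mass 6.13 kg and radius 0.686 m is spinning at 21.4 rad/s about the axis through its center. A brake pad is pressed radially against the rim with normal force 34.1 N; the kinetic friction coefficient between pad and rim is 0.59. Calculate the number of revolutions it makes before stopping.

I = ½MR² = (1/2)(6.13)(0.686)² = 1.442 kg·m².
Friction force f = μN = (0.59)(34.1) = 20.12 N at the rim; torque magnitude τ = fR = 13.80 N·m, opposing ω.
|α| = τ/I = 13.80/1.442 = 9.569 rad/s² (deceleration).
ω² = ω₀² − 2|α|θ with ω = 0 ⇒ θ = ω₀²/(2|α|) = 23.93 rad = 3.809 rev.

≈ 3.81 revolutions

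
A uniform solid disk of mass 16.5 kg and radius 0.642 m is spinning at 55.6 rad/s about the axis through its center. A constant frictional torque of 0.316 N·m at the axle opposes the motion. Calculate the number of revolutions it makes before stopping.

≈ 2650 revolutions

I = ½MR² = (1/2)(16.5)(0.642)² = 3.400 kg·m².
The net torque has magnitude 0.316 N·m, opposing ω.
|α| = τ/I = 0.3160/3.400 = 0.09293 rad/s² (deceleration).
ω² = ω₀² − 2|α|θ with ω = 0 ⇒ θ = ω₀²/(2|α|) = 16630 rad = 2647 rev.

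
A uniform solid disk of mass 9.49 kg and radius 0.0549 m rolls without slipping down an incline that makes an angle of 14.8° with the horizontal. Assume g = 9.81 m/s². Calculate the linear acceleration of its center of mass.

Translation along the incline: Mg sinθ − f = Ma.
Rotation about the center: fR = Iα with I = ½MR². No-slip gives a = αR, so f = (I/R²)a = (1/2)M a.
Substituting: Mg sinθ = (1 + 0.5000)Ma, so a = g sinθ/(1 + 0.5000) = (9.81) sin 14.8° / 1.500 = 1.671 m/s².

a ≈ 1.67 m/s²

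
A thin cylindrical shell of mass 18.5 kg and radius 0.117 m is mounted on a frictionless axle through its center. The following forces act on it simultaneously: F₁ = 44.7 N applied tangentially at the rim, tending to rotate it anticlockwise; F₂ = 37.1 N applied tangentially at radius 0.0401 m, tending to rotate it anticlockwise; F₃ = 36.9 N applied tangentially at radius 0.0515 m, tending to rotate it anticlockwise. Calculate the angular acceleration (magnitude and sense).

I = MR² = (18.5)(0.117)² = 0.2532 kg·m².
Taking anticlockwise as positive: τ₁ = +(44.7)(0.117) = +5.230 N·m; τ₂ = +(37.1)(0.0401) = +1.488 N·m; τ₃ = +(36.9)(0.0515) = +1.900 N·m.
Net torque τ = 8.618 N·m.
α = τ/I = 8.618/0.2532 = 34.03 rad/s².

α ≈ 34.0 rad/s², anticlockwise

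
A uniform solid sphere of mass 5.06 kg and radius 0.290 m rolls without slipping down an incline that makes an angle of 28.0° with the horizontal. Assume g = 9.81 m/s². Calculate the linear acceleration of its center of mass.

Translation along the incline: Mg sinθ − f = Ma.
Rotation about the center: fR = Iα with I = (2/5)MR². No-slip gives a = αR, so f = (I/R²)a = (2/5)M a.
Substituting: Mg sinθ = (1 + 0.4000)Ma, so a = g sinθ/(1 + 0.4000) = (9.81) sin 28.0° / 1.400 = 3.290 m/s².

a ≈ 3.29 m/s²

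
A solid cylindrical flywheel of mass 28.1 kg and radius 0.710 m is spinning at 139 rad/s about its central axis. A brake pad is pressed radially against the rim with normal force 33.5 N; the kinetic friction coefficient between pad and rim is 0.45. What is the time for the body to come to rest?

I = ½MR² = (1/2)(28.1)(0.710)² = 7.083 kg·m².
Friction force f = μN = (0.45)(33.5) = 15.08 N at the rim; torque magnitude τ = fR = 10.70 N·m, opposing ω.
|α| = τ/I = 10.70/7.083 = 1.511 rad/s² (deceleration).
0 = ω₀ − |α|t ⇒ t = ω₀/|α| = 139/1.511 = 91.98 s.

t ≈ 92.0 s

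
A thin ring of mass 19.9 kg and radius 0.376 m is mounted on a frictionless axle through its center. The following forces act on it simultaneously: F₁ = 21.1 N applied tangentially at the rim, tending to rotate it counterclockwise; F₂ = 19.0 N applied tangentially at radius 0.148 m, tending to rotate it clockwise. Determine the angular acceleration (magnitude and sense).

α ≈ 1.82 rad/s², counterclockwise

I = MR² = (19.9)(0.376)² = 2.813 kg·m².
Taking counterclockwise as positive: τ₁ = +(21.1)(0.376) = +7.934 N·m; τ₂ = −(19.0)(0.148) = −2.812 N·m.
Net torque τ = 5.122 N·m.
α = τ/I = 5.122/2.813 = 1.820 rad/s².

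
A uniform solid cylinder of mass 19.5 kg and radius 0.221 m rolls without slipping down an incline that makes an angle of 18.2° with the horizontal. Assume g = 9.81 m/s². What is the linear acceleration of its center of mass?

Translation along the incline: Mg sinθ − f = Ma.
Rotation about the center: fR = Iα with I = ½MR². No-slip gives a = αR, so f = (I/R²)a = (1/2)M a.
Substituting: Mg sinθ = (1 + 0.5000)Ma, so a = g sinθ/(1 + 0.5000) = (9.81) sin 18.2° / 1.500 = 2.043 m/s².

a ≈ 2.04 m/s²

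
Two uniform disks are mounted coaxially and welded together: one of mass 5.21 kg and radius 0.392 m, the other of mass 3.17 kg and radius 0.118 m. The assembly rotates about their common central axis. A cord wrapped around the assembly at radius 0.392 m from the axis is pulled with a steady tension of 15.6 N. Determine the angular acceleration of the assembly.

I = ½M₁R₁² + ½M₂R₂² = ½(5.21)(0.392)² + ½(3.17)(0.118)² = 0.4224 kg·m².
τ = F r = (15.6)(0.392) = 6.115 N·m.
α = τ/I = 6.115/0.4224 = 14.48 rad/s².

α ≈ 14.5 rad/s²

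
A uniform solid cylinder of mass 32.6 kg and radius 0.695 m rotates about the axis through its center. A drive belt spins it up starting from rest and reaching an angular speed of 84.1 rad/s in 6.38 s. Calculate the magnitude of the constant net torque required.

τ ≈ 104 N·m

I = ½MR² = (1/2)(32.6)(0.695)² = 7.873 kg·m².
α = Δω/Δt = (84.1 − 0)/6.38 = 13.18 rad/s².
τ = Iα = (7.873)(13.18) = 103.8 N·m.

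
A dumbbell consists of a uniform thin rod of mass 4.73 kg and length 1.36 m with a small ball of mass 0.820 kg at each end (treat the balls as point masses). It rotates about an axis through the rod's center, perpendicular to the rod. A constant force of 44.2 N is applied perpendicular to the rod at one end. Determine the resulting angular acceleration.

α ≈ 20.2 rad/s²

I_rod = (1/12)ML² = (1/12)(4.73)(1.36)² = 0.7291 kg·m².
I_balls = 2·m·(L/2)² = 2(0.820)(0.6800)² = 0.7583 kg·m².
Total I = 1.487 kg·m².
τ = F·(L/2) = (44.2)(0.680) = 30.06 N·m.
α = τ/I = 30.06/1.487 = 20.21 rad/s².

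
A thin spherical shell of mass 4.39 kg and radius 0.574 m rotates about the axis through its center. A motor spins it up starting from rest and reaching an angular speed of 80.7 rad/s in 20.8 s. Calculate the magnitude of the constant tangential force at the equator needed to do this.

I = (2/3)MR² = (2/3)(4.39)(0.574)² = 0.9643 kg·m².
α = Δω/Δt = (80.7 − 0)/20.8 = 3.880 rad/s².
The required torque is τ = Iα = (0.9643)(3.880) = 3.741 N·m.
A tangential force at the equator gives τ = FR, so F = τ/R = 3.741/0.574 = 6.518 N.

F ≈ 6.52 N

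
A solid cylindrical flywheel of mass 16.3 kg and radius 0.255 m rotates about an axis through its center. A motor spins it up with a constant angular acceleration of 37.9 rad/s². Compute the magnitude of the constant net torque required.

τ ≈ 20.1 N·m

I = ½MR² = (1/2)(16.3)(0.255)² = 0.5300 kg·m².
τ = Iα = (0.5300)(37.90) = 20.09 N·m.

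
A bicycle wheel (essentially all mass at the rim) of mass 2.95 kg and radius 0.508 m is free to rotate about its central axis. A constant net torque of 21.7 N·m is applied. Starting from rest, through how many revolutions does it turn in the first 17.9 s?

I = MR² = (2.95)(0.508)² = 0.7613 kg·m².
α = τ/I = 21.7/0.7613 = 28.50 rad/s².
θ = ½αt² = ½(28.50)(17.9)² = 4567 rad.
Revolutions = θ/(2π) = 726.8.

≈ 727 revolutions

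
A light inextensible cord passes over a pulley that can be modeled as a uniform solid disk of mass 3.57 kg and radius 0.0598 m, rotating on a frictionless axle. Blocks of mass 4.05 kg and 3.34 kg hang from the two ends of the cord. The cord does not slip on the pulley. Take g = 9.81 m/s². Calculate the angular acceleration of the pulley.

I = ½MR² = (1/2)(3.57)(0.0598)² = 0.006383 kg·m².
Heavier block: m₁g − T₁ = m₁a. Lighter block: T₂ − m₂g = m₂a.
Pulley: (T₁ − T₂)R = Iα = I(a/R), so T₁ − T₂ = (I/R²)a = (1/2)M_p a = 1.785·a.
Adding the three: (m₁ − m₂)g = (m₁ + m₂ + 1.785)a, so a = (4.05 − 3.34)(9.81)/(4.05 + 3.34 + 1.785) = 0.7591 m/s².
α = a/R = 0.7591/0.0598 = 12.69 rad/s².

α ≈ 12.7 rad/s²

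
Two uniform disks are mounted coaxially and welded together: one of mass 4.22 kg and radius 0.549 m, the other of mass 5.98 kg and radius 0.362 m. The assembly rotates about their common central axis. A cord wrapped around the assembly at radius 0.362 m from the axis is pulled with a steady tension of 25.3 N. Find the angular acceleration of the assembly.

α ≈ 8.91 rad/s²

I = ½M₁R₁² + ½M₂R₂² = ½(4.22)(0.549)² + ½(5.98)(0.362)² = 1.028 kg·m².
τ = F r = (25.3)(0.362) = 9.159 N·m.
α = τ/I = 9.159/1.028 = 8.911 rad/s².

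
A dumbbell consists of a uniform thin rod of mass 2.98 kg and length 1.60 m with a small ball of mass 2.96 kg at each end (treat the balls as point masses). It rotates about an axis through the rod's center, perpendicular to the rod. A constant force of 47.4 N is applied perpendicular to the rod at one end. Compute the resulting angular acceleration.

α ≈ 8.57 rad/s²

I_rod = (1/12)ML² = (1/12)(2.98)(1.60)² = 0.6357 kg·m².
I_balls = 2·m·(L/2)² = 2(2.96)(0.8000)² = 3.789 kg·m².
Total I = 4.425 kg·m².
τ = F·(L/2) = (47.4)(0.800) = 37.92 N·m.
α = τ/I = 37.92/4.425 = 8.570 rad/s².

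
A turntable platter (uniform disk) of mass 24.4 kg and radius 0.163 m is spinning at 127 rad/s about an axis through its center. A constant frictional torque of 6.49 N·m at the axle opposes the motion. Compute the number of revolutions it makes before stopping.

I = ½MR² = (1/2)(24.4)(0.163)² = 0.3241 kg·m².
The net torque has magnitude 6.49 N·m, opposing ω.
|α| = τ/I = 6.490/0.3241 = 20.02 rad/s² (deceleration).
ω² = ω₀² − 2|α|θ with ω = 0 ⇒ θ = ω₀²/(2|α|) = 402.8 rad = 64.10 rev.

≈ 64.1 revolutions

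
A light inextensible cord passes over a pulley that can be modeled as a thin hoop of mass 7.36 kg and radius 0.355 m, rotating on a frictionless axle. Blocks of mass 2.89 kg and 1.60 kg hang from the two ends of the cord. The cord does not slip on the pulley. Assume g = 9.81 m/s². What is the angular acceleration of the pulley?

I = MR² = (7.36)(0.355)² = 0.9275 kg·m².
Heavier block: m₁g − T₁ = m₁a. Lighter block: T₂ − m₂g = m₂a.
Pulley: (T₁ − T₂)R = Iα = I(a/R), so T₁ − T₂ = (I/R²)a = 1·M_p a = 7.360·a.
Adding the three: (m₁ − m₂)g = (m₁ + m₂ + 7.360)a, so a = (2.89 − 1.60)(9.81)/(2.89 + 1.60 + 7.360) = 1.068 m/s².
α = a/R = 1.068/0.355 = 3.008 rad/s².

α ≈ 3.01 rad/s²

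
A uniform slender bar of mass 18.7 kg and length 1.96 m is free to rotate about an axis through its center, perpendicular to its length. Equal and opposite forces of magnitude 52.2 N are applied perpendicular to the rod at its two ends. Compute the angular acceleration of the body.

I = (1/12)ML² = (1/12)(18.7)(1.96)² = 5.986 kg·m².
The couple gives τ = F·(L/2) + F·(L/2) = F L = (52.2)(1.96) = 102.3 N·m.
From τ = Iα: α = 102.3/5.986 = 17.09 rad/s².

α ≈ 17.1 rad/s²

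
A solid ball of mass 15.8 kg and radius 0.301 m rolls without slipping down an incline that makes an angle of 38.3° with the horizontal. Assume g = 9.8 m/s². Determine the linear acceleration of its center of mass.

a ≈ 4.34 m/s²

Translation along the incline: Mg sinθ − f = Ma.
Rotation about the center: fR = Iα with I = (2/5)MR². No-slip gives a = αR, so f = (I/R²)a = (2/5)M a.
Substituting: Mg sinθ = (1 + 0.4000)Ma, so a = g sinθ/(1 + 0.4000) = (9.8) sin 38.3° / 1.400 = 4.338 m/s².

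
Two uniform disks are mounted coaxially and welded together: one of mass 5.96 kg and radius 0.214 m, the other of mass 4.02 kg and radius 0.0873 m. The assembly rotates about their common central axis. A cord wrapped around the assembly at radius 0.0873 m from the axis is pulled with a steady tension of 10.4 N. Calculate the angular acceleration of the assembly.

I = ½M₁R₁² + ½M₂R₂² = ½(5.96)(0.214)² + ½(4.02)(0.0873)² = 0.1518 kg·m².
τ = F r = (10.4)(0.0873) = 0.9079 N·m.
α = τ/I = 0.9079/0.1518 = 5.981 rad/s².

α ≈ 5.98 rad/s²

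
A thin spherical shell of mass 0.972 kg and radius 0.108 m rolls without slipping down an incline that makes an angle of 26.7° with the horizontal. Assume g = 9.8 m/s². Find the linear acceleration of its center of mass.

a ≈ 2.64 m/s²

Translation along the incline: Mg sinθ − f = Ma.
Rotation about the center: fR = Iα with I = (2/3)MR². No-slip gives a = αR, so f = (I/R²)a = (2/3)M a.
Substituting: Mg sinθ = (1 + 0.6667)Ma, so a = g sinθ/(1 + 0.6667) = (9.8) sin 26.7° / 1.667 = 2.642 m/s².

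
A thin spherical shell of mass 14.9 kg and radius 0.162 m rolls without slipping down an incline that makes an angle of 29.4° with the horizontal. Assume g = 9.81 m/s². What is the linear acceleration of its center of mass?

Translation along the incline: Mg sinθ − f = Ma.
Rotation about the center: fR = Iα with I = (2/3)MR². No-slip gives a = αR, so f = (I/R²)a = (2/3)M a.
Substituting: Mg sinθ = (1 + 0.6667)Ma, so a = g sinθ/(1 + 0.6667) = (9.81) sin 29.4° / 1.667 = 2.889 m/s².

a ≈ 2.89 m/s²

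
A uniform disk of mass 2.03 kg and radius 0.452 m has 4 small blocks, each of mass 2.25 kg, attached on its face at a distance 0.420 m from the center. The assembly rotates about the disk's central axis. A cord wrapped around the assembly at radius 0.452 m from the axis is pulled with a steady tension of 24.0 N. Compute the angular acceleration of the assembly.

α ≈ 6.04 rad/s²

I_disk = ½MR² = ½(2.03)(0.452)² = 0.2074 kg·m².
I_blocks = 4·m·r² = 4(2.25)(0.420)² = 1.588 kg·m².
Total I = 1.795 kg·m².
τ = F r = (24.0)(0.452) = 10.85 N·m.
α = τ/I = 10.85/1.795 = 6.044 rad/s².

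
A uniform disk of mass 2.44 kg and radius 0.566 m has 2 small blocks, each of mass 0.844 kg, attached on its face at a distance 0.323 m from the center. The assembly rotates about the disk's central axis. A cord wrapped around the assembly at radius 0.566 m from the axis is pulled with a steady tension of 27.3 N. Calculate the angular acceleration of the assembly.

I_disk = ½MR² = ½(2.44)(0.566)² = 0.3908 kg·m².
I_blocks = 2·m·r² = 2(0.844)(0.323)² = 0.1761 kg·m².
Total I = 0.5669 kg·m².
τ = F r = (27.3)(0.566) = 15.45 N·m.
α = τ/I = 15.45/0.5669 = 27.25 rad/s².

α ≈ 27.3 rad/s²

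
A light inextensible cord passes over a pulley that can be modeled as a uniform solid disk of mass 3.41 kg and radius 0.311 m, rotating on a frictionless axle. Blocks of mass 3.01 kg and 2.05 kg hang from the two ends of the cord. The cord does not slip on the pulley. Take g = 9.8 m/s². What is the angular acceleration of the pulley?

I = ½MR² = (1/2)(3.41)(0.311)² = 0.1649 kg·m².
Heavier block: m₁g − T₁ = m₁a. Lighter block: T₂ − m₂g = m₂a.
Pulley: (T₁ − T₂)R = Iα = I(a/R), so T₁ − T₂ = (I/R²)a = (1/2)M_p a = 1.705·a.
Adding the three: (m₁ − m₂)g = (m₁ + m₂ + 1.705)a, so a = (3.01 − 2.05)(9.8)/(3.01 + 2.05 + 1.705) = 1.391 m/s².
α = a/R = 1.391/0.311 = 4.472 rad/s².

α ≈ 4.47 rad/s²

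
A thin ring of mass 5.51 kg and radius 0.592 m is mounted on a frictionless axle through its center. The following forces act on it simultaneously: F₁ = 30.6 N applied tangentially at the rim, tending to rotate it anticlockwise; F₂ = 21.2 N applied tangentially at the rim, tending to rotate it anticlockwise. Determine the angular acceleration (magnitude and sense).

α ≈ 15.9 rad/s², anticlockwise

I = MR² = (5.51)(0.592)² = 1.931 kg·m².
Taking anticlockwise as positive: τ₁ = +(30.6)(0.592) = +18.12 N·m; τ₂ = +(21.2)(0.592) = +12.55 N·m.
Net torque τ = 30.67 N·m.
α = τ/I = 30.67/1.931 = 15.88 rad/s².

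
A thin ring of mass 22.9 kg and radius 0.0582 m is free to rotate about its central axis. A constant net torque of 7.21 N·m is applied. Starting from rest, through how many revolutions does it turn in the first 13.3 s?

I = MR² = (22.9)(0.0582)² = 0.07757 kg·m².
α = τ/I = 7.21/0.07757 = 92.95 rad/s².
θ = ½αt² = ½(92.95)(13.3)² = 8221 rad.
Revolutions = θ/(2π) = 1308.

≈ 1310 revolutions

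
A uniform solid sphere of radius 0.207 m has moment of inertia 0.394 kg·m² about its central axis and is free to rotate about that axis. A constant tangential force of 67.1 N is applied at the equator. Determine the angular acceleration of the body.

α ≈ 35.3 rad/s²

τ = F R = (67.1)(0.207) = 13.89 N·m.
Newton's second law for rotation, τ = Iα, gives α = τ/I = 13.89/0.3940 = 35.25 rad/s².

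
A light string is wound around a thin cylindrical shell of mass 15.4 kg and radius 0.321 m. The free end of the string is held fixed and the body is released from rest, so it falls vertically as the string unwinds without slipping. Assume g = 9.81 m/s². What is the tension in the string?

Translation: Mg − T = Ma. Rotation about the center: TR = Iα with I = MR².
With a = αR: T = (I/R²)a = M a, so Mg = (1 + 1.000)Ma.
a = g/(1 + 1.000) = 9.81/2.000 = 4.905 m/s².
T = 1.000·M·a = (1.000)(15.4)(4.905) = 75.54 N.

T ≈ 75.5 N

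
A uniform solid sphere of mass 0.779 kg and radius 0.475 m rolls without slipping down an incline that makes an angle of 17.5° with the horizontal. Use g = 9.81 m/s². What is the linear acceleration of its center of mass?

Translation along the incline: Mg sinθ − f = Ma.
Rotation about the center: fR = Iα with I = (2/5)MR². No-slip gives a = αR, so f = (I/R²)a = (2/5)M a.
Substituting: Mg sinθ = (1 + 0.4000)Ma, so a = g sinθ/(1 + 0.4000) = (9.81) sin 17.5° / 1.400 = 2.107 m/s².

a ≈ 2.11 m/s²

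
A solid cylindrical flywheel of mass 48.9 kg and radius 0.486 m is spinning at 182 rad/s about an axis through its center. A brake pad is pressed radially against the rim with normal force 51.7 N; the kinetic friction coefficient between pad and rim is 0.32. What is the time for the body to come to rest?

I = ½MR² = (1/2)(48.9)(0.486)² = 5.775 kg·m².
Friction force f = μN = (0.32)(51.7) = 16.54 N at the rim; torque magnitude τ = fR = 8.040 N·m, opposing ω.
|α| = τ/I = 8.040/5.775 = 1.392 rad/s² (deceleration).
0 = ω₀ − |α|t ⇒ t = ω₀/|α| = 182/1.392 = 130.7 s.

t ≈ 131 s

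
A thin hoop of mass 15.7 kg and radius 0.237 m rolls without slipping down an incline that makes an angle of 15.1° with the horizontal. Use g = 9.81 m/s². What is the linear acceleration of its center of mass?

Translation along the incline: Mg sinθ − f = Ma.
Rotation about the center: fR = Iα with I = MR². No-slip gives a = αR, so f = (I/R²)a = M a.
Substituting: Mg sinθ = (1 + 1.000)Ma, so a = g sinθ/(1 + 1.000) = (9.81) sin 15.1° / 2.000 = 1.278 m/s².

a ≈ 1.28 m/s²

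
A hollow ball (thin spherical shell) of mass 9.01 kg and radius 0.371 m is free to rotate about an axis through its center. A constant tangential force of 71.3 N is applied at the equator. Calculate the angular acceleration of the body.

I = (2/3)MR² = (2/3)(9.01)(0.371)² = 0.8268 kg·m².
τ = F R = (71.3)(0.371) = 26.45 N·m.
Newton's second law for rotation, τ = Iα, gives α = τ/I = 26.45/0.8268 = 31.99 rad/s².

α ≈ 32.0 rad/s²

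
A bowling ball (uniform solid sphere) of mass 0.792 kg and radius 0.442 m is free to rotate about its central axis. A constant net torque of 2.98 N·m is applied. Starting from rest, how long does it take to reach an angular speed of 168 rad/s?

I = (2/5)MR² = (2/5)(0.792)(0.442)² = 0.06189 kg·m².
α = τ/I = 2.98/0.06189 = 48.15 rad/s².
ω = αt ⇒ t = ω/α = 168/48.15 = 3.489 s.

t ≈ 3.49 s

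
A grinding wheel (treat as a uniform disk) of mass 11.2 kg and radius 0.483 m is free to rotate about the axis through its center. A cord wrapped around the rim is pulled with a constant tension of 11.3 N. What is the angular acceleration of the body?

α ≈ 4.18 rad/s²

I = ½MR² = (1/2)(11.2)(0.483)² = 1.306 kg·m².
τ = F R = (11.3)(0.483) = 5.458 N·m.
Newton's second law for rotation, τ = Iα, gives α = τ/I = 5.458/1.306 = 4.178 rad/s².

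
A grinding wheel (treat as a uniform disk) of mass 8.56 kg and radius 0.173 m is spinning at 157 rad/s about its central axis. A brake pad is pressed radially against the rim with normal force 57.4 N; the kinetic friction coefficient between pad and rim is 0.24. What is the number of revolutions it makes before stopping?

≈ 105 revolutions

I = ½MR² = (1/2)(8.56)(0.173)² = 0.1281 kg·m².
Friction force f = μN = (0.24)(57.4) = 13.78 N at the rim; torque magnitude τ = fR = 2.383 N·m, opposing ω.
|α| = τ/I = 2.383/0.1281 = 18.61 rad/s² (deceleration).
ω² = ω₀² − 2|α|θ with ω = 0 ⇒ θ = ω₀²/(2|α|) = 662.4 rad = 105.4 rev.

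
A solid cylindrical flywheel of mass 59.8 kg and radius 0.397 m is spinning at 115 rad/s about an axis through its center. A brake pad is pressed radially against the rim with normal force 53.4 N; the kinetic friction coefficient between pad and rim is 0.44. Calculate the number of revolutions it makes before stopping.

I = ½MR² = (1/2)(59.8)(0.397)² = 4.713 kg·m².
Friction force f = μN = (0.44)(53.4) = 23.50 N at the rim; torque magnitude τ = fR = 9.328 N·m, opposing ω.
|α| = τ/I = 9.328/4.713 = 1.979 rad/s² (deceleration).
ω² = ω₀² − 2|α|θ with ω = 0 ⇒ θ = ω₀²/(2|α|) = 3341 rad = 531.7 rev.

≈ 532 revolutions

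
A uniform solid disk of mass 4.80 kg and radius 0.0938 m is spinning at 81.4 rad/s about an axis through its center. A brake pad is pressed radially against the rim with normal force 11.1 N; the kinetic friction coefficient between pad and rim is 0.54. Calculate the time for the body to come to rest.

t ≈ 3.06 s

I = ½MR² = (1/2)(4.80)(0.0938)² = 0.02112 kg·m².
Friction force f = μN = (0.54)(11.1) = 5.994 N at the rim; torque magnitude τ = fR = 0.5622 N·m, opposing ω.
|α| = τ/I = 0.5622/0.02112 = 26.63 rad/s² (deceleration).
0 = ω₀ − |α|t ⇒ t = ω₀/|α| = 81.4/26.63 = 3.057 s.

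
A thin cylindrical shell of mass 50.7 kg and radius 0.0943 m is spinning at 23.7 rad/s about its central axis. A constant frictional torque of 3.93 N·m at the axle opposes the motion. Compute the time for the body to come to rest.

t ≈ 2.72 s

I = MR² = (50.7)(0.0943)² = 0.4508 kg·m².
The net torque has magnitude 3.93 N·m, opposing ω.
|α| = τ/I = 3.930/0.4508 = 8.717 rad/s² (deceleration).
0 = ω₀ − |α|t ⇒ t = ω₀/|α| = 23.7/8.717 = 2.719 s.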